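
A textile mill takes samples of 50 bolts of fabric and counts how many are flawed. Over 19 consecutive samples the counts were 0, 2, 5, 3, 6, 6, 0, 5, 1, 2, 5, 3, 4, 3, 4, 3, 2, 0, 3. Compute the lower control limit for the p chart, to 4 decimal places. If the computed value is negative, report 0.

p̄ = Σdᵢ / (k·n) = 57 / (19 × 50) = 0.06000
LCL = p̄ − 3·√(p̄(1−p̄)/n) = 0.06000 − 3 × 0.03359 = -0.04076 → 0 (negative, so LCL = 0)

0.0000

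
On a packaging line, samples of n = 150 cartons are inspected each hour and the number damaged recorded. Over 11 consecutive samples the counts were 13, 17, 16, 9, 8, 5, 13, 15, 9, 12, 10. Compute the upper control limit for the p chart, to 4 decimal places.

p̄ = Σdᵢ / (k·n) = 127 / (11 × 150) = 0.07697
UCL = p̄ + 3·√(p̄(1−p̄)/n) = 0.07697 + 3 × √(0.07697×0.92303/150) = 0.07697 + 3 × 0.02176 = 0.14226

0.1423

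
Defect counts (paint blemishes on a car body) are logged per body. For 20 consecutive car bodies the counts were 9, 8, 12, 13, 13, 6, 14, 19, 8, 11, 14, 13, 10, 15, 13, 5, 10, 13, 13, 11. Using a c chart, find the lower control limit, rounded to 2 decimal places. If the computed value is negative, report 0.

c̄ = (9 + 8 + 12 + 13 + 13 + 6 + 14 + 19 + 8 + 11 + 14 + 13 + 10 + 15 + 13 + 5 + 10 + 13 + 13 + 11) / 20 = 230 / 20 = 11.5000
LCL = c̄ − 3√c̄ = 11.5000 − 3 × 3.3912 = 1.3265

1.33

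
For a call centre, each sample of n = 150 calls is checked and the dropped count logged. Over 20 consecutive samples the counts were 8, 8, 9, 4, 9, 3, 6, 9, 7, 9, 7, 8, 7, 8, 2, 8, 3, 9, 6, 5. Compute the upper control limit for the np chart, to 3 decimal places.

p̄ = Σdᵢ / (k·n) = 135 / (20 × 150) = 0.04500
UCL = np̄ + 3·√(np̄(1−p̄)) = 6.7500 + 3 × √(6.7500×0.95500) = 6.7500 + 3 × 2.5389 = 14.3668

14.367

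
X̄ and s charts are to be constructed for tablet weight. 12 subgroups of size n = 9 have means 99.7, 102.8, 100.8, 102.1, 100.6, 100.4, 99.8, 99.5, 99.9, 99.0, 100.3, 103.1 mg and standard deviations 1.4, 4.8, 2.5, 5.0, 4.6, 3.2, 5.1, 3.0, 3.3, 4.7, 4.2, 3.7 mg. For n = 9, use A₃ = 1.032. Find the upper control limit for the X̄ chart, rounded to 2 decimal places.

104.58

X̄̄ = (99.7 + 102.8 + 100.8 + 102.1 + 100.6 + 100.4 + 99.8 + 99.5 + 99.9 + 99.0 + 100.3 + 103.1) / 12 = 100.6667
s̄ = (1.4 + 4.8 + 2.5 + 5.0 + 4.6 + 3.2 + 5.1 + 3.0 + 3.3 + 4.7 + 4.2 + 3.7) / 12 = 3.7917
UCL = X̄̄ + A₃·s̄ = 100.6667 + 1.032 × 3.7917 = 104.5797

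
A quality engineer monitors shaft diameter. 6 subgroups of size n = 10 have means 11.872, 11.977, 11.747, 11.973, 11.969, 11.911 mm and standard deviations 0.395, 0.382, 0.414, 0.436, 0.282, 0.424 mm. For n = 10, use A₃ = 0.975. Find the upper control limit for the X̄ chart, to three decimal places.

X̄̄ = (11.872 + 11.977 + 11.747 + 11.973 + 11.969 + 11.911) / 6 = 11.9082
s̄ = (0.395 + 0.382 + 0.414 + 0.436 + 0.282 + 0.424) / 6 = 0.3888
UCL = X̄̄ + A₃·s̄ = 11.9082 + 0.975 × 0.3888 = 12.2873

12.287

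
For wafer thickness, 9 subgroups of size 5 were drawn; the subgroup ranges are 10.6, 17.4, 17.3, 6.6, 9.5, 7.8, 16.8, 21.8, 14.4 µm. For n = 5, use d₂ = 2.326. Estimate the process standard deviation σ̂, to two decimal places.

5.84

R̄ = (10.6 + 17.4 + 17.3 + 6.6 + 9.5 + 7.8 + 16.8 + 21.8 + 14.4) / 9 = 13.5778
σ̂ = R̄ / d₂ = 13.5778 / 2.326 = 5.8374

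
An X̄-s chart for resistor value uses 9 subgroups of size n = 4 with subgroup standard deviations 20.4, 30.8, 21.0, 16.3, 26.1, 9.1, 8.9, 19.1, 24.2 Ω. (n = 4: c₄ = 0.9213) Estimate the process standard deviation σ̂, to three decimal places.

21.214

s̄ = (20.4 + 30.8 + 21.0 + 16.3 + 26.1 + 9.1 + 8.9 + 19.1 + 24.2) / 9 = 19.5444
σ̂ = s̄ / c₄ = 19.5444 / 0.9213 = 21.2140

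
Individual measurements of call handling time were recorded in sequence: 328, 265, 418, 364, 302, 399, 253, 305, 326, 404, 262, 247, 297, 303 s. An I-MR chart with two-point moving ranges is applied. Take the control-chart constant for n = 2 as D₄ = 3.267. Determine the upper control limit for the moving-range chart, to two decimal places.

235.98

Moving ranges: 63, 153, 54, 62, 97, 146, 52, 21, 78, 142, 15, 50, 6; M̄R̄ = 939.0000 / 13 = 72.2308
UCL_MR = D₄·M̄R̄ = 3.267 × 72.2308 = 235.9779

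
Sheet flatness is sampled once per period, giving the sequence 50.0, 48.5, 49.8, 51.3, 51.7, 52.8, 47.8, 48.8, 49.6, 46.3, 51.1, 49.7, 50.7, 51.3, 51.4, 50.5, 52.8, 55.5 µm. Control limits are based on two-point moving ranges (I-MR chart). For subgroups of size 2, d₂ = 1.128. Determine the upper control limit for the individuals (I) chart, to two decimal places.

X̄ = (50.0 + 48.5 + 49.8 + 51.3 + 51.7 + 52.8 + 47.8 + 48.8 + 49.6 + 46.3 + 51.1 + 49.7 + 50.7 + 51.3 + 51.4 + 50.5 + 52.8 + 55.5) / 18 = 50.5333
Moving ranges: 1.5, 1.3, 1.5, 0.4, 1.1, 5.0, 1.0, 0.8, 3.3, 4.8, 1.4, 1.0, 0.6, 0.1, 0.9, 2.3, 2.7; M̄R̄ = 29.7000 / 17 = 1.7471
UCL = X̄ + 3·M̄R̄/d₂ = 50.5333 + 3 × 1.7471 / 1.128 = 55.1798

55.18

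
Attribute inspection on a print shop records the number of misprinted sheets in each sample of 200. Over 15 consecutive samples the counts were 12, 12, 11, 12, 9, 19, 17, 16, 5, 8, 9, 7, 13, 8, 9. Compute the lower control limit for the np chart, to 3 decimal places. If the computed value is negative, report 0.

p̄ = Σdᵢ / (k·n) = 167 / (15 × 200) = 0.05567
LCL = np̄ − 3·√(np̄(1−p̄)) = 11.1333 − 3 × 3.2425 = 1.4059

1.406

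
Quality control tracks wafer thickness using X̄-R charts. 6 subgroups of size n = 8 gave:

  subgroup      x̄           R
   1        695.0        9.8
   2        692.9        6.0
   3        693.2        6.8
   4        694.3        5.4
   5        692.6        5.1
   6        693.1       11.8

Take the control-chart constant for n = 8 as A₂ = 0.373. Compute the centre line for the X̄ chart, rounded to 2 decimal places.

X̄̄ = (695.0 + 692.9 + 693.2 + 694.3 + 692.6 + 693.1) / 6 = 4161.1000 / 6 = 693.5167
CL = X̄̄ = 693.5167

693.52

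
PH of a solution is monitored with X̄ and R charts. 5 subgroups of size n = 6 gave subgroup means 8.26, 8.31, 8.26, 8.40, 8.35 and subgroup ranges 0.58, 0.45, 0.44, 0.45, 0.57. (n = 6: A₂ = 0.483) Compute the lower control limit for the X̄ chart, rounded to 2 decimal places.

8.08

X̄̄ = (8.26 + 8.31 + 8.26 + 8.40 + 8.35) / 5 = 41.5800 / 5 = 8.3160
R̄ = (0.58 + 0.45 + 0.44 + 0.45 + 0.57) / 5 = 2.4900 / 5 = 0.4980
LCL = X̄̄ − A₂·R̄ = 8.3160 − 0.483 × 0.4980 = 8.0755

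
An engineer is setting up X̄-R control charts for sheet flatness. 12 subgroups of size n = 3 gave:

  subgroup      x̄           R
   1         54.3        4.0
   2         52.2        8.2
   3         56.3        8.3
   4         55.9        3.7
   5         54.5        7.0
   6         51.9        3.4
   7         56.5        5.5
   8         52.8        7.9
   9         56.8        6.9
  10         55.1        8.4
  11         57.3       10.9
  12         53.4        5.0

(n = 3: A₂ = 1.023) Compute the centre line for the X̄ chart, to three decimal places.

X̄̄ = (54.3 + 52.2 + 56.3 + 55.9 + 54.5 + 51.9 + 56.5 + 52.8 + 56.8 + 55.1 + 57.3 + 53.4) / 12 = 657.0000 / 12 = 54.7500
CL = X̄̄ = 54.7500

54.750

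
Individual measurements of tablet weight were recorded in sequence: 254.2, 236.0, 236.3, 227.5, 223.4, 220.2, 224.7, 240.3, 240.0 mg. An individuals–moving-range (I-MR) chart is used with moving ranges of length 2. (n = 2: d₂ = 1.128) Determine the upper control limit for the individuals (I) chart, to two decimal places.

251.91

X̄ = (254.2 + 236.0 + 236.3 + 227.5 + 223.4 + 220.2 + 224.7 + 240.3 + 240.0) / 9 = 233.6222
Moving ranges: 18.2, 0.3, 8.8, 4.1, 3.2, 4.5, 15.6, 0.3; M̄R̄ = 55.0000 / 8 = 6.8750
UCL = X̄ + 3·M̄R̄/d₂ = 233.6222 + 3 × 6.8750 / 1.128 = 251.9068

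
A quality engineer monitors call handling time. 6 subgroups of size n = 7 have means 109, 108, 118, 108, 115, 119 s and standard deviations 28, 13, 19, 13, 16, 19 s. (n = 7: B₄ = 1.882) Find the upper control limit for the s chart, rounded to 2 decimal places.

33.88

s̄ = (28 + 13 + 19 + 13 + 16 + 19) / 6 = 18.0000
UCL_s = B₄·s̄ = 1.882 × 18.0000 = 33.8760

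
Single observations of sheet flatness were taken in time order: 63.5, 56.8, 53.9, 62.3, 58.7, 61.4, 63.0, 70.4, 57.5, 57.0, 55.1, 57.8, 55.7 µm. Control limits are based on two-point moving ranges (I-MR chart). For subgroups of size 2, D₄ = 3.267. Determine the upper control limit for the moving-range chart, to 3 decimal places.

14.538

Moving ranges: 6.7, 2.9, 8.4, 3.6, 2.7, 1.6, 7.4, 12.9, 0.5, 1.9, 2.7, 2.1; M̄R̄ = 53.4000 / 12 = 4.4500
UCL_MR = D₄·M̄R̄ = 3.267 × 4.4500 = 14.5381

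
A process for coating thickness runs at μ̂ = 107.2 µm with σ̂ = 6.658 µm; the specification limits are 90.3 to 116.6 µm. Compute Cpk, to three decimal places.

0.471

Cpu = (USL − μ̂) / (3σ̂) = (116.6 − 107.2) / (3 × 6.658) = 0.4706; Cpl = (μ̂ − LSL) / (3σ̂) = (107.2 − 90.3) / (3 × 6.658) = 0.8461; Cpk = min(Cpu, Cpl) = 0.4706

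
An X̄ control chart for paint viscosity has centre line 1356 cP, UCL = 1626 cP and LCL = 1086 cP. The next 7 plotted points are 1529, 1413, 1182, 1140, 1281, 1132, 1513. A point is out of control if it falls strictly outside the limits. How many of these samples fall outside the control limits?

0

All 7 points lie within [1086, 1626].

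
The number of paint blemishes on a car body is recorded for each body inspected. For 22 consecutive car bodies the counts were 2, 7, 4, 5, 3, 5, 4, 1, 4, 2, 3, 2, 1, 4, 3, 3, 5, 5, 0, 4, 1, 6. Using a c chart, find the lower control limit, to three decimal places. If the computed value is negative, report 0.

c̄ = (2 + 7 + 4 + 5 + 3 + 5 + 4 + 1 + 4 + 2 + 3 + 2 + 1 + 4 + 3 + 3 + 5 + 5 + 0 + 4 + 1 + 6) / 22 = 74 / 22 = 3.3636
LCL = c̄ − 3√c̄ = 3.3636 − 3 × 1.8340 = -2.1384 → 0 (cannot be negative)

0.000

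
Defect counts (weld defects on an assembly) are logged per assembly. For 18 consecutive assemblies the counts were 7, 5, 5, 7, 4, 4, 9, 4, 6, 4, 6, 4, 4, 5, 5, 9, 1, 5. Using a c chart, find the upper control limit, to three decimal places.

c̄ = (7 + 5 + 5 + 7 + 4 + 4 + 9 + 4 + 6 + 4 + 6 + 4 + 4 + 5 + 5 + 9 + 1 + 5) / 18 = 94 / 18 = 5.2222
UCL = c̄ + 3√c̄ = 5.2222 + 3 × √5.2222 = 5.2222 + 3 × 2.2852 = 12.0779

12.078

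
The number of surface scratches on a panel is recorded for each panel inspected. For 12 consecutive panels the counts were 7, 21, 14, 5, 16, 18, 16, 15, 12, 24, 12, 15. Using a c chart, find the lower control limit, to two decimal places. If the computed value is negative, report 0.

c̄ = (7 + 21 + 14 + 5 + 16 + 18 + 16 + 15 + 12 + 24 + 12 + 15) / 12 = 175 / 12 = 14.5833
LCL = c̄ − 3√c̄ = 14.5833 − 3 × 3.8188 = 3.1269

3.13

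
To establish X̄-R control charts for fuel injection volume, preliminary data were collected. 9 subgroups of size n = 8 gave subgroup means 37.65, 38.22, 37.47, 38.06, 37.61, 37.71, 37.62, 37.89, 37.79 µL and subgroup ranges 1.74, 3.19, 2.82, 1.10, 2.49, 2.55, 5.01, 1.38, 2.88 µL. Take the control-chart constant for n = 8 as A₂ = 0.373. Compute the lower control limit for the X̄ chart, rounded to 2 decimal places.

X̄̄ = (37.65 + 38.22 + 37.47 + 38.06 + 37.61 + 37.71 + 37.62 + 37.89 + 37.79) / 9 = 340.0200 / 9 = 37.7800
R̄ = (1.74 + 3.19 + 2.82 + 1.10 + 2.49 + 2.55 + 5.01 + 1.38 + 2.88) / 9 = 23.1600 / 9 = 2.5733
LCL = X̄̄ − A₂·R̄ = 37.7800 − 0.373 × 2.5733 = 36.8201

36.82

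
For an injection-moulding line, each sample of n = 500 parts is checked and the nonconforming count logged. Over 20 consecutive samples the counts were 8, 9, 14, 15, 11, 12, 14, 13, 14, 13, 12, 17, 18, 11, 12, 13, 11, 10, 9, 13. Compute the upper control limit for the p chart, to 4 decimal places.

p̄ = Σdᵢ / (k·n) = 249 / (20 × 500) = 0.02490
UCL = p̄ + 3·√(p̄(1−p̄)/n) = 0.02490 + 3 × √(0.02490×0.97510/500) = 0.02490 + 3 × 0.00697 = 0.04581

0.0458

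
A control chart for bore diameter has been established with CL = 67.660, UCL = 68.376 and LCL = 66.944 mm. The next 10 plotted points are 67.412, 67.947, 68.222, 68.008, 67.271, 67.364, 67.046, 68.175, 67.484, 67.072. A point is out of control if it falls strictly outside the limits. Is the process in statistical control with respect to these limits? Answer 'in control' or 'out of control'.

in control

All 10 points lie within [66.944, 68.376].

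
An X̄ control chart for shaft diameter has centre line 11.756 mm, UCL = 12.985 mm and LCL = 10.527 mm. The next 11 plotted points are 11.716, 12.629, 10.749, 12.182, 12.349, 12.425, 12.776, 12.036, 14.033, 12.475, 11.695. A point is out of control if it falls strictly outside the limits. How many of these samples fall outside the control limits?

Compare each point to [10.527, 12.985]: sample 9 = 14.033 > UCL.

1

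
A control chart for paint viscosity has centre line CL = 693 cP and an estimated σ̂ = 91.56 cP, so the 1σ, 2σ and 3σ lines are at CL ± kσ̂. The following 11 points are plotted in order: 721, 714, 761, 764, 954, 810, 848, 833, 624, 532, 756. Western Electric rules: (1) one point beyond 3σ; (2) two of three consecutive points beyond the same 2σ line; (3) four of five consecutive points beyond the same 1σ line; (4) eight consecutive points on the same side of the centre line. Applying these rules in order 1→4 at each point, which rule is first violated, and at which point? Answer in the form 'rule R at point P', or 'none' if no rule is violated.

Zone of each point (C = within 1σ̂, B = 1σ̂–2σ̂, A = 2σ̂–3σ̂, * = beyond 3σ̂; sign = side of CL): 1:+C, 2:+C, 3:+C, 4:+C, 5:+A, 6:+B, 7:+B, 8:+B, 9:-C, 10:-B, 11:+C
Rule 3 (four of five consecutive points beyond the same 1σ limit) is satisfied at point 8.

rule 3 at point 8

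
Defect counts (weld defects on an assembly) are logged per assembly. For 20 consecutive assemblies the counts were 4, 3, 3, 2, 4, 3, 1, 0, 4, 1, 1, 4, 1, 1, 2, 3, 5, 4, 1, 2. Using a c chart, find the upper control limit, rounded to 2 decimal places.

c̄ = (4 + 3 + 3 + 2 + 4 + 3 + 1 + 0 + 4 + 1 + 1 + 4 + 1 + 1 + 2 + 3 + 5 + 4 + 1 + 2) / 20 = 49 / 20 = 2.4500
UCL = c̄ + 3√c̄ = 2.4500 + 3 × √2.4500 = 2.4500 + 3 × 1.5652 = 7.1457

7.15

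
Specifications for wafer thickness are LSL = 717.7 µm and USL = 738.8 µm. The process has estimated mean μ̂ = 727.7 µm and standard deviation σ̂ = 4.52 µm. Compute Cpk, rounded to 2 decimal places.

Cpu = (USL − μ̂) / (3σ̂) = (738.8 − 727.7) / (3 × 4.52) = 0.8186; Cpl = (μ̂ − LSL) / (3σ̂) = (727.7 − 717.7) / (3 × 4.52) = 0.7375; Cpk = min(Cpu, Cpl) = 0.7375

0.74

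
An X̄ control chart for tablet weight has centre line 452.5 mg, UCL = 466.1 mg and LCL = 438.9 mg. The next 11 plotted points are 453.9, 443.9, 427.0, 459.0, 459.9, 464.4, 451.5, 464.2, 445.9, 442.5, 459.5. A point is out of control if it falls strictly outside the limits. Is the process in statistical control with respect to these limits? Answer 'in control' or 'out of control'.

out of control

Compare each point to [438.9, 466.1]: sample 3 = 427.0 < LCL.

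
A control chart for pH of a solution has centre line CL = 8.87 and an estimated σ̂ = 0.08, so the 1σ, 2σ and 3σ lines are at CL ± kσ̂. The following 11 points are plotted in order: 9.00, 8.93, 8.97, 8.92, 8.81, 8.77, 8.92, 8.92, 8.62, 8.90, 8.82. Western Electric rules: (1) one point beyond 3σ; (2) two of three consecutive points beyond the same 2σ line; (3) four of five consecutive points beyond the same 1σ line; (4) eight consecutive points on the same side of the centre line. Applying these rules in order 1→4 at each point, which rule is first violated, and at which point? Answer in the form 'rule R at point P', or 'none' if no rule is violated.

rule 1 at point 9

Zone of each point (C = within 1σ̂, B = 1σ̂–2σ̂, A = 2σ̂–3σ̂, * = beyond 3σ̂; sign = side of CL): 1:+B, 2:+C, 3:+B, 4:+C, 5:-C, 6:-B, 7:+C, 8:+C, 9:-*, 10:+C, 11:-C
Rule 1 (one point beyond the 3σ limits) is satisfied at point 9.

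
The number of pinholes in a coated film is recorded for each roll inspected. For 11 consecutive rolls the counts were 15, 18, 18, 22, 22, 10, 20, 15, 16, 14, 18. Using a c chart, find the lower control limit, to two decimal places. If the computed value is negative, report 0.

c̄ = (15 + 18 + 18 + 22 + 22 + 10 + 20 + 15 + 16 + 14 + 18) / 11 = 188 / 11 = 17.0909
LCL = c̄ − 3√c̄ = 17.0909 − 3 × 4.1341 = 4.6886

4.69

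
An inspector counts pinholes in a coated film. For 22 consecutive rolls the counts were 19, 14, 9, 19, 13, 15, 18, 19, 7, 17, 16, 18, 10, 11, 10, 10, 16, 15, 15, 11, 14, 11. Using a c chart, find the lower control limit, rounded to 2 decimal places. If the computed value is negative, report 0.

c̄ = (19 + 14 + 9 + 19 + 13 + 15 + 18 + 19 + 7 + 17 + 16 + 18 + 10 + 11 + 10 + 10 + 16 + 15 + 15 + 11 + 14 + 11) / 22 = 307 / 22 = 13.9545
LCL = c̄ − 3√c̄ = 13.9545 − 3 × 3.7356 = 2.7478

2.75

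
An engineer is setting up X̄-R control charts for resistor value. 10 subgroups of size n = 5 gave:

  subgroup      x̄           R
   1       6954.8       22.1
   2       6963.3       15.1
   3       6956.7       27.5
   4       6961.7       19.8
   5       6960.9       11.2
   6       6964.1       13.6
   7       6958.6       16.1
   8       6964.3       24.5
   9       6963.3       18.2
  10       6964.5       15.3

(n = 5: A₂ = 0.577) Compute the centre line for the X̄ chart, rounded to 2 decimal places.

X̄̄ = (6954.8 + 6963.3 + 6956.7 + 6961.7 + 6960.9 + 6964.1 + 6958.6 + 6964.3 + 6963.3 + 6964.5) / 10 = 69612.2000 / 10 = 6961.2200
CL = X̄̄ = 6961.2200

6961.22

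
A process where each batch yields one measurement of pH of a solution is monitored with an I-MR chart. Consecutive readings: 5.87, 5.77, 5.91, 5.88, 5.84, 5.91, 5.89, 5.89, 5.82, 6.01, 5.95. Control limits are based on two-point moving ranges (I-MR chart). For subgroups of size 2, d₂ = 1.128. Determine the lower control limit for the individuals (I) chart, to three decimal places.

5.694

X̄ = (5.87 + 5.77 + 5.91 + 5.88 + 5.84 + 5.91 + 5.89 + 5.89 + 5.82 + 6.01 + 5.95) / 11 = 5.8855
Moving ranges: 0.10, 0.14, 0.03, 0.04, 0.07, 0.02, 0.00, 0.07, 0.19, 0.06; M̄R̄ = 0.7200 / 10 = 0.0720
LCL = X̄ − 3·M̄R̄/d₂ = 5.8855 − 3 × 0.0720 / 1.128 = 5.6940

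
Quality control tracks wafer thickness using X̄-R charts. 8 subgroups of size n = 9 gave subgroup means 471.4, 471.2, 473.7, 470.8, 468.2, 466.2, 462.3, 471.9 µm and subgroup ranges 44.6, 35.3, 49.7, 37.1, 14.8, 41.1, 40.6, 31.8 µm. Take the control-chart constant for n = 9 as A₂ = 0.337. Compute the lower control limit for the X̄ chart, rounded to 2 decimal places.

X̄̄ = (471.4 + 471.2 + 473.7 + 470.8 + 468.2 + 466.2 + 462.3 + 471.9) / 8 = 3755.7000 / 8 = 469.4625
R̄ = (44.6 + 35.3 + 49.7 + 37.1 + 14.8 + 41.1 + 40.6 + 31.8) / 8 = 295.0000 / 8 = 36.8750
LCL = X̄̄ − A₂·R̄ = 469.4625 − 0.337 × 36.8750 = 457.0356

457.04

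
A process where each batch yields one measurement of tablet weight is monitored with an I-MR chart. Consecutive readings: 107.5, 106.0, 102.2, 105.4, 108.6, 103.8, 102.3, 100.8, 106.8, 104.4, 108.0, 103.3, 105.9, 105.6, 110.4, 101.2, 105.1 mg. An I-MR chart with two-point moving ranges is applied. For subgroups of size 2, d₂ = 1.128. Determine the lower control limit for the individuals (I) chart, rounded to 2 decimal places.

95.66

X̄ = (107.5 + 106.0 + 102.2 + 105.4 + 108.6 + 103.8 + 102.3 + 100.8 + 106.8 + 104.4 + 108.0 + 103.3 + 105.9 + 105.6 + 110.4 + 101.2 + 105.1) / 17 = 105.1353
Moving ranges: 1.5, 3.8, 3.2, 3.2, 4.8, 1.5, 1.5, 6.0, 2.4, 3.6, 4.7, 2.6, 0.3, 4.8, 9.2, 3.9; M̄R̄ = 57.0000 / 16 = 3.5625
LCL = X̄ − 3·M̄R̄/d₂ = 105.1353 − 3 × 3.5625 / 1.128 = 95.6606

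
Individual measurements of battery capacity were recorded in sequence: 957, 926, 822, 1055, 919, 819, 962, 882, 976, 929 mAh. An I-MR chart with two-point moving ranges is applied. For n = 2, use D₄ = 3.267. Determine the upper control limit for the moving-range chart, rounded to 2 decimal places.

Moving ranges: 31, 104, 233, 136, 100, 143, 80, 94, 47; M̄R̄ = 968.0000 / 9 = 107.5556
UCL_MR = D₄·M̄R̄ = 3.267 × 107.5556 = 351.3840

351.38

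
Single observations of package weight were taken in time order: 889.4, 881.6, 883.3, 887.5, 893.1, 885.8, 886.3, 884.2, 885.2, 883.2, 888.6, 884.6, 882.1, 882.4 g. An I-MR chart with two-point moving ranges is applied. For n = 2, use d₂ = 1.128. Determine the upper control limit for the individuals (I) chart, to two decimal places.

X̄ = (889.4 + 881.6 + 883.3 + 887.5 + 893.1 + 885.8 + 886.3 + 884.2 + 885.2 + 883.2 + 888.6 + 884.6 + 882.1 + 882.4) / 14 = 885.5214
Moving ranges: 7.8, 1.7, 4.2, 5.6, 7.3, 0.5, 2.1, 1.0, 2.0, 5.4, 4.0, 2.5, 0.3; M̄R̄ = 44.4000 / 13 = 3.4154
UCL = X̄ + 3·M̄R̄/d₂ = 885.5214 + 3 × 3.4154 / 1.128 = 894.6049

894.60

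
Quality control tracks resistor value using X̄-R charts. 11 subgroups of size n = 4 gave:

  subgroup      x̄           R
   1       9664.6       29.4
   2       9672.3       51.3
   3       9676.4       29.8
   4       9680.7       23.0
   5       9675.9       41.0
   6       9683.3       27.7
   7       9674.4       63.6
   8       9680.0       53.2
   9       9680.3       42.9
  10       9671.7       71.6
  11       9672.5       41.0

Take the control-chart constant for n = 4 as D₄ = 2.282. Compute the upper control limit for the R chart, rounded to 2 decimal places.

R̄ = (29.4 + 51.3 + 29.8 + 23.0 + 41.0 + 27.7 + 63.6 + 53.2 + 42.9 + 71.6 + 41.0) / 11 = 474.5000 / 11 = 43.1364
UCL_R = D₄·R̄ = 2.282 × 43.1364 = 98.4372

98.44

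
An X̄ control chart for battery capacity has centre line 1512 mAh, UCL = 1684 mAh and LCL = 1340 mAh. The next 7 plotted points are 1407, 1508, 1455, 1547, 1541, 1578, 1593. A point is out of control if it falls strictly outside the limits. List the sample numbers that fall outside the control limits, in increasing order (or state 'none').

All 7 points lie within [1340, 1684].

none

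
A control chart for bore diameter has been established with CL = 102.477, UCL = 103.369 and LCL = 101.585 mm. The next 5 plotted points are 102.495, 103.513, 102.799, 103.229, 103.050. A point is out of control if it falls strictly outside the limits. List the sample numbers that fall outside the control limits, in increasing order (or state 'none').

2

Compare each point to [101.585, 103.369]: sample 2 = 103.513 > UCL.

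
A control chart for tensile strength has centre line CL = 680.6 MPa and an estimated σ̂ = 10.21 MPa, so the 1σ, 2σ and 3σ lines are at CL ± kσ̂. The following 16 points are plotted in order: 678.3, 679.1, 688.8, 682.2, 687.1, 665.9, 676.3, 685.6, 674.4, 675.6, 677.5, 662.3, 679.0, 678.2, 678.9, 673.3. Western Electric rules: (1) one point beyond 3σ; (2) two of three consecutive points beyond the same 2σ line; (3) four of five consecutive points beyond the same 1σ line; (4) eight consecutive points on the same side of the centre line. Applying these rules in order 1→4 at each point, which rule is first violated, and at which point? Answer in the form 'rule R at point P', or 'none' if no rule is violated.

rule 4 at point 16

Zone of each point (C = within 1σ̂, B = 1σ̂–2σ̂, A = 2σ̂–3σ̂, * = beyond 3σ̂; sign = side of CL): 1:-C, 2:-C, 3:+C, 4:+C, 5:+C, 6:-B, 7:-C, 8:+C, 9:-C, 10:-C, 11:-C, 12:-B, 13:-C, 14:-C, 15:-C, 16:-C
Rule 4 (eight consecutive points on the same side of the centre line) is satisfied at point 16.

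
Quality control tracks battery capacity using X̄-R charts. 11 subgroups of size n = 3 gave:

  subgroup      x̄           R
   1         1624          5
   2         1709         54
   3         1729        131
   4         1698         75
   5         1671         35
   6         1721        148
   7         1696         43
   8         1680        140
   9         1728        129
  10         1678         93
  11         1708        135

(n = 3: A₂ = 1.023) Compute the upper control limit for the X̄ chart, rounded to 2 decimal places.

1786.61

X̄̄ = (1624 + 1709 + 1729 + 1698 + 1671 + 1721 + 1696 + 1680 + 1728 + 1678 + 1708) / 11 = 18642.0000 / 11 = 1694.7273
R̄ = (5 + 54 + 131 + 75 + 35 + 148 + 43 + 140 + 129 + 93 + 135) / 11 = 988.0000 / 11 = 89.8182
UCL = X̄̄ + A₂·R̄ = 1694.7273 + 1.023 × 89.8182 = 1786.6113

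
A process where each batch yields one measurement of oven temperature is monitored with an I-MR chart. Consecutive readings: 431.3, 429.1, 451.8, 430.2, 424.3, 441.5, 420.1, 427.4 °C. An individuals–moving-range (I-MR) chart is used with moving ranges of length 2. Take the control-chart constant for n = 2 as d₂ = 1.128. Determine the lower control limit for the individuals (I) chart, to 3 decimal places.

X̄ = (431.3 + 429.1 + 451.8 + 430.2 + 424.3 + 441.5 + 420.1 + 427.4) / 8 = 431.9625
Moving ranges: 2.2, 22.7, 21.6, 5.9, 17.2, 21.4, 7.3; M̄R̄ = 98.3000 / 7 = 14.0429
LCL = X̄ − 3·M̄R̄/d₂ = 431.9625 − 3 × 14.0429 / 1.128 = 394.6145

394.614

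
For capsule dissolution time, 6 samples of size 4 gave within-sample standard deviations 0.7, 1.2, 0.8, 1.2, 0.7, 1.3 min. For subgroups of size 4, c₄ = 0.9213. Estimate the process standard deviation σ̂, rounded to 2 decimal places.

s̄ = (0.7 + 1.2 + 0.8 + 1.2 + 0.7 + 1.3) / 6 = 0.9833
σ̂ = s̄ / c₄ = 0.9833 / 0.9213 = 1.0673

1.07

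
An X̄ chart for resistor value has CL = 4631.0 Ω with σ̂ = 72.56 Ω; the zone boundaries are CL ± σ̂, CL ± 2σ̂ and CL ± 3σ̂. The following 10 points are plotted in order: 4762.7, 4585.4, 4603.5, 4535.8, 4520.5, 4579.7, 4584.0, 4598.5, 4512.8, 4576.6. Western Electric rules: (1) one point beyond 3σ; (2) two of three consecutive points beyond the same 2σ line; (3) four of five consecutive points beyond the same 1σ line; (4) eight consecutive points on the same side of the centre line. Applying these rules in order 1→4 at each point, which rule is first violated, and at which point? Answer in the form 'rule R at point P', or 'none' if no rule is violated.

Zone of each point (C = within 1σ̂, B = 1σ̂–2σ̂, A = 2σ̂–3σ̂, * = beyond 3σ̂; sign = side of CL): 1:+B, 2:-C, 3:-C, 4:-B, 5:-B, 6:-C, 7:-C, 8:-C, 9:-B, 10:-C
Rule 4 (eight consecutive points on the same side of the centre line) is satisfied at point 9.

rule 4 at point 9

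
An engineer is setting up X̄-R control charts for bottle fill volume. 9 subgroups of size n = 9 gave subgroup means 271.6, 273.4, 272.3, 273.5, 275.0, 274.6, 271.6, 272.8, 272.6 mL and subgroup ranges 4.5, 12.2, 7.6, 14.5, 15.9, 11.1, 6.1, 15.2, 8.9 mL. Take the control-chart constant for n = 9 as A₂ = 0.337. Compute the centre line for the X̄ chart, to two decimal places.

X̄̄ = (271.6 + 273.4 + 272.3 + 273.5 + 275.0 + 274.6 + 271.6 + 272.8 + 272.6) / 9 = 2457.4000 / 9 = 273.0444
CL = X̄̄ = 273.0444

273.04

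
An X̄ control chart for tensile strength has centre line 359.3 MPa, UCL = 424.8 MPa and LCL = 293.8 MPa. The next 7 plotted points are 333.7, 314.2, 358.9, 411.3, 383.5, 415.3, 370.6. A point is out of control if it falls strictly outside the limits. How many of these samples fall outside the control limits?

0

All 7 points lie within [293.8, 424.8].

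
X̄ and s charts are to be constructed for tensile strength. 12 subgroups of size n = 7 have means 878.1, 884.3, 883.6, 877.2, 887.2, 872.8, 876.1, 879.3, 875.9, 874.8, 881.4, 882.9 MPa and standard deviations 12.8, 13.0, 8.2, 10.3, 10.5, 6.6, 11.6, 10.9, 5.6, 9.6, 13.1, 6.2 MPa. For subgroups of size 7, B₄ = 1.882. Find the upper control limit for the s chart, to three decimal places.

s̄ = (12.8 + 13.0 + 8.2 + 10.3 + 10.5 + 6.6 + 11.6 + 10.9 + 5.6 + 9.6 + 13.1 + 6.2) / 12 = 9.8667
UCL_s = B₄·s̄ = 1.882 × 9.8667 = 18.5691

18.569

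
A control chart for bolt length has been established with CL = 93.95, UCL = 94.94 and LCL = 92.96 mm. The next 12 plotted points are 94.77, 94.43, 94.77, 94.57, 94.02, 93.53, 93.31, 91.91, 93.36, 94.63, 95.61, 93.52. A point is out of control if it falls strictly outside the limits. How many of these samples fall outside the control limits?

2

Compare each point to [92.96, 94.94]: sample 8 = 91.91 < LCL; sample 11 = 95.61 > UCL.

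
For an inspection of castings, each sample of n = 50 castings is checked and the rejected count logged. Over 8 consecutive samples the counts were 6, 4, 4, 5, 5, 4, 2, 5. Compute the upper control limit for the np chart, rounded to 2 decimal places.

10.37

p̄ = Σdᵢ / (k·n) = 35 / (8 × 50) = 0.08750
UCL = np̄ + 3·√(np̄(1−p̄)) = 4.3750 + 3 × √(4.3750×0.91250) = 4.3750 + 3 × 1.9980 = 10.3691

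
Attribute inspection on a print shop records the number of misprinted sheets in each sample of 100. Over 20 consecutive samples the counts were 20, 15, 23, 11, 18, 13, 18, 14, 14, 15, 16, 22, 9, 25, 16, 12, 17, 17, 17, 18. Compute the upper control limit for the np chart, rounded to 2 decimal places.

p̄ = Σdᵢ / (k·n) = 330 / (20 × 100) = 0.16500
UCL = np̄ + 3·√(np̄(1−p̄)) = 16.5000 + 3 × √(16.5000×0.83500) = 16.5000 + 3 × 3.7118 = 27.6354

27.64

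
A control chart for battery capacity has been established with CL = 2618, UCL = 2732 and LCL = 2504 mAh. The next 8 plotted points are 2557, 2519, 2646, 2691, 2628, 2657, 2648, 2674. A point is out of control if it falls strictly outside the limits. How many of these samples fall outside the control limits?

0

All 8 points lie within [2504, 2732].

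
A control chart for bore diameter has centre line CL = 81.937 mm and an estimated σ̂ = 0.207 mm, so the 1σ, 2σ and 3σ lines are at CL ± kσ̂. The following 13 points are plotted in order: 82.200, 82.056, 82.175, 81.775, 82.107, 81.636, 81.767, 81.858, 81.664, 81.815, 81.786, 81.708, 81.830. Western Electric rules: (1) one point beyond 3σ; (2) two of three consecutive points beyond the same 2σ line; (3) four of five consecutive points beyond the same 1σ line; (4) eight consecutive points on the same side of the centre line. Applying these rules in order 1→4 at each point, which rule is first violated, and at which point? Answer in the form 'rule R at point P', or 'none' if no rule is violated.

rule 4 at point 13

Zone of each point (C = within 1σ̂, B = 1σ̂–2σ̂, A = 2σ̂–3σ̂, * = beyond 3σ̂; sign = side of CL): 1:+B, 2:+C, 3:+B, 4:-C, 5:+C, 6:-B, 7:-C, 8:-C, 9:-B, 10:-C, 11:-C, 12:-B, 13:-C
Rule 4 (eight consecutive points on the same side of the centre line) is satisfied at point 13.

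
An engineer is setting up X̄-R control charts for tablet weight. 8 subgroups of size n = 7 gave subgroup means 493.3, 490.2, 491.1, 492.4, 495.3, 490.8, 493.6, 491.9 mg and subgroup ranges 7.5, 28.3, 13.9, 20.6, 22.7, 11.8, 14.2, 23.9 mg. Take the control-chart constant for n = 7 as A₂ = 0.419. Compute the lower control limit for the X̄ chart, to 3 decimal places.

484.841

X̄̄ = (493.3 + 490.2 + 491.1 + 492.4 + 495.3 + 490.8 + 493.6 + 491.9) / 8 = 3938.6000 / 8 = 492.3250
R̄ = (7.5 + 28.3 + 13.9 + 20.6 + 22.7 + 11.8 + 14.2 + 23.9) / 8 = 142.9000 / 8 = 17.8625
LCL = X̄̄ − A₂·R̄ = 492.3250 − 0.419 × 17.8625 = 484.8406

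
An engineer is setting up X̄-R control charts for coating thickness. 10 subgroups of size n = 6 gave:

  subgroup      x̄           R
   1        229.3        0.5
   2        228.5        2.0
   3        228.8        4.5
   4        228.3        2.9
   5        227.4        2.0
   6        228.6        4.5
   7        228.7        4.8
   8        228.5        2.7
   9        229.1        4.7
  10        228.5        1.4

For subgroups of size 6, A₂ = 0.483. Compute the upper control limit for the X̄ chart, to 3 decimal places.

X̄̄ = (229.3 + 228.5 + 228.8 + 228.3 + 227.4 + 228.6 + 228.7 + 228.5 + 229.1 + 228.5) / 10 = 2285.7000 / 10 = 228.5700
R̄ = (0.5 + 2.0 + 4.5 + 2.9 + 2.0 + 4.5 + 4.8 + 2.7 + 4.7 + 1.4) / 10 = 30.0000 / 10 = 3.0000
UCL = X̄̄ + A₂·R̄ = 228.5700 + 0.483 × 3.0000 = 230.0190

230.019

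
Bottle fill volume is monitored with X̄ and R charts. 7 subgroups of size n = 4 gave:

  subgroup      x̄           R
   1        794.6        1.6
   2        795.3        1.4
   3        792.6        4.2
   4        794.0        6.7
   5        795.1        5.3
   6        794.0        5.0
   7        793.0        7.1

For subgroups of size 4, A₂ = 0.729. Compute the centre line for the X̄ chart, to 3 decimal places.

X̄̄ = (794.6 + 795.3 + 792.6 + 794.0 + 795.1 + 794.0 + 793.0) / 7 = 5558.6000 / 7 = 794.0857
CL = X̄̄ = 794.0857

794.086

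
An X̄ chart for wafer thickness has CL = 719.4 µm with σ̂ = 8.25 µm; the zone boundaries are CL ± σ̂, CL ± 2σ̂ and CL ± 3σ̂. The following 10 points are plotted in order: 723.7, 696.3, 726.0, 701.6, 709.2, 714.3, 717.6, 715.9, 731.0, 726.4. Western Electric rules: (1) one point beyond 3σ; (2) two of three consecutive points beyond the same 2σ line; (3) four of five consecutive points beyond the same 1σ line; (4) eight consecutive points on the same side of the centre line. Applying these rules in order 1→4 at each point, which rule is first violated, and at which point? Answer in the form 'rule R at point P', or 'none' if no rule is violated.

rule 2 at point 4

Zone of each point (C = within 1σ̂, B = 1σ̂–2σ̂, A = 2σ̂–3σ̂, * = beyond 3σ̂; sign = side of CL): 1:+C, 2:-A, 3:+C, 4:-A, 5:-B, 6:-C, 7:-C, 8:-C, 9:+B, 10:+C
Rule 2 (two of three consecutive points beyond the same 2σ limit) is satisfied at point 4.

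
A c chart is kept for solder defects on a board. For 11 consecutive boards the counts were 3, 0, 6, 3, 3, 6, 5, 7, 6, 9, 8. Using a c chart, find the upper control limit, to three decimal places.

c̄ = (3 + 0 + 6 + 3 + 3 + 6 + 5 + 7 + 6 + 9 + 8) / 11 = 56 / 11 = 5.0909
UCL = c̄ + 3√c̄ = 5.0909 + 3 × √5.0909 = 5.0909 + 3 × 2.2563 = 11.8598

11.860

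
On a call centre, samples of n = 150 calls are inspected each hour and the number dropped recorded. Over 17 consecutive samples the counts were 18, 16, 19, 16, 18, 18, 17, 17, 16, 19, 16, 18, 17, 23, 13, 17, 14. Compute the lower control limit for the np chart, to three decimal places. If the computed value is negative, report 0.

5.477

p̄ = Σdᵢ / (k·n) = 292 / (17 × 150) = 0.11451
LCL = np̄ − 3·√(np̄(1−p̄)) = 17.1765 − 3 × 3.8999 = 5.4766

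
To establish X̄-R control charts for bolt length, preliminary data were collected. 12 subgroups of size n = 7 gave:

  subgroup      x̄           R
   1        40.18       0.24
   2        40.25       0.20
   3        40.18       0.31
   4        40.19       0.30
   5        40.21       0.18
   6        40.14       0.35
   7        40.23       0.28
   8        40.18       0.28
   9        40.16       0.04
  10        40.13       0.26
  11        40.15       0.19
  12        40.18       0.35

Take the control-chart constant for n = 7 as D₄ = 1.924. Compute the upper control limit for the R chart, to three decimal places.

0.478

R̄ = (0.24 + 0.20 + 0.31 + 0.30 + 0.18 + 0.35 + 0.28 + 0.28 + 0.04 + 0.26 + 0.19 + 0.35) / 12 = 2.9800 / 12 = 0.2483
UCL_R = D₄·R̄ = 1.924 × 0.2483 = 0.4778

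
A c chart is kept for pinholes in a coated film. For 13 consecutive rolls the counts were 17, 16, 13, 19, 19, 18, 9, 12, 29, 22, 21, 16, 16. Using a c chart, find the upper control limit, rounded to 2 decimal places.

30.00

c̄ = (17 + 16 + 13 + 19 + 19 + 18 + 9 + 12 + 29 + 22 + 21 + 16 + 16) / 13 = 227 / 13 = 17.4615
UCL = c̄ + 3√c̄ = 17.4615 + 3 × √17.4615 = 17.4615 + 3 × 4.1787 = 29.9976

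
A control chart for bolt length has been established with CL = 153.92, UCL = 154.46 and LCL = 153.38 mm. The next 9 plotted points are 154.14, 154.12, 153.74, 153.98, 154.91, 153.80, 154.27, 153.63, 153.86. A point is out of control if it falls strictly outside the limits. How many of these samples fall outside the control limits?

1

Compare each point to [153.38, 154.46]: sample 5 = 154.91 > UCL.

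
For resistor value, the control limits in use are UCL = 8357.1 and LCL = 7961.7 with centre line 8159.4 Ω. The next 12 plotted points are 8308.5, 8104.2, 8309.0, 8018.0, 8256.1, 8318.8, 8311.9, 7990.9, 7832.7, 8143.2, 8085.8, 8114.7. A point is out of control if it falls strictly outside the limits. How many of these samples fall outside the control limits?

Compare each point to [7961.7, 8357.1]: sample 9 = 7832.7 < LCL.

1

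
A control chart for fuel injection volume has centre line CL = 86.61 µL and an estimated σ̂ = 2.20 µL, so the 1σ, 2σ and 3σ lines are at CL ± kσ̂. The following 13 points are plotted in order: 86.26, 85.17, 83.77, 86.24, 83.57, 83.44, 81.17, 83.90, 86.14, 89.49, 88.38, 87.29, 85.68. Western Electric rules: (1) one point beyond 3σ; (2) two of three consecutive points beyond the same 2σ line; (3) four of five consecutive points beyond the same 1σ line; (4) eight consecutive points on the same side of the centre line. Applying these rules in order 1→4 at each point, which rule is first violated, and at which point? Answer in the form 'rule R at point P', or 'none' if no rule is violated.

Zone of each point (C = within 1σ̂, B = 1σ̂–2σ̂, A = 2σ̂–3σ̂, * = beyond 3σ̂; sign = side of CL): 1:-C, 2:-C, 3:-B, 4:-C, 5:-B, 6:-B, 7:-A, 8:-B, 9:-C, 10:+B, 11:+C, 12:+C, 13:-C
Rule 3 (four of five consecutive points beyond the same 1σ limit) is satisfied at point 7.

rule 3 at point 7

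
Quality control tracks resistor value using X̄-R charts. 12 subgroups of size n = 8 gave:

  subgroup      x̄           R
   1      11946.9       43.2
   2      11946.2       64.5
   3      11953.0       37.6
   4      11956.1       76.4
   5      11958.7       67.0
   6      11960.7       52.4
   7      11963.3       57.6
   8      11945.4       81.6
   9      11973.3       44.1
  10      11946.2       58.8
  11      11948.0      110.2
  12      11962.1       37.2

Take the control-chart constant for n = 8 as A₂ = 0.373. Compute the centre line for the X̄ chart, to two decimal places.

X̄̄ = (11946.9 + 11946.2 + 11953.0 + 11956.1 + 11958.7 + 11960.7 + 11963.3 + 11945.4 + 11973.3 + 11946.2 + 11948.0 + 11962.1) / 12 = 143459.9000 / 12 = 11954.9917
CL = X̄̄ = 11954.9917

11954.99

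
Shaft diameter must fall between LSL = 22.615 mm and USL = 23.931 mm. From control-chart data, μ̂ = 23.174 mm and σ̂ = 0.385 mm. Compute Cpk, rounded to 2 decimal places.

Cpu = (USL − μ̂) / (3σ̂) = (23.931 − 23.174) / (3 × 0.385) = 0.6554; Cpl = (μ̂ − LSL) / (3σ̂) = (23.174 − 22.615) / (3 × 0.385) = 0.4840; Cpk = min(Cpu, Cpl) = 0.4840

0.48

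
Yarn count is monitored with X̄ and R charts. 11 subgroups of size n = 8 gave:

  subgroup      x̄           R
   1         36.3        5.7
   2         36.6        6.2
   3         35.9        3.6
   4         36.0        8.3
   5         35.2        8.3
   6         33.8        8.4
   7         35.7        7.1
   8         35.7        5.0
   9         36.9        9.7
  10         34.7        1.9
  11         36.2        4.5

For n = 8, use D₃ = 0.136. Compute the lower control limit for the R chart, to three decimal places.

R̄ = (5.7 + 6.2 + 3.6 + 8.3 + 8.3 + 8.4 + 7.1 + 5.0 + 9.7 + 1.9 + 4.5) / 11 = 68.7000 / 11 = 6.2455
LCL_R = D₃·R̄ = 0.136 × 6.2455 = 0.8494

0.849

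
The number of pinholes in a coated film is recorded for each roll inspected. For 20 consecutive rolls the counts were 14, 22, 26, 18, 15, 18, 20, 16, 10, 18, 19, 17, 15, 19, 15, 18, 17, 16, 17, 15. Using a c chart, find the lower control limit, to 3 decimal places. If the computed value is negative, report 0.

4.790

c̄ = (14 + 22 + 26 + 18 + 15 + 18 + 20 + 16 + 10 + 18 + 19 + 17 + 15 + 19 + 15 + 18 + 17 + 16 + 17 + 15) / 20 = 345 / 20 = 17.2500
LCL = c̄ − 3√c̄ = 17.2500 − 3 × 4.1533 = 4.7901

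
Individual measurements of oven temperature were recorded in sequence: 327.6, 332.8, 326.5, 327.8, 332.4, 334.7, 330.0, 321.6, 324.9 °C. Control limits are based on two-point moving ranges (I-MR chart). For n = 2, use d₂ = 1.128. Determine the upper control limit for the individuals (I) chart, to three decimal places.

340.701

X̄ = (327.6 + 332.8 + 326.5 + 327.8 + 332.4 + 334.7 + 330.0 + 321.6 + 324.9) / 9 = 328.7000
Moving ranges: 5.2, 6.3, 1.3, 4.6, 2.3, 4.7, 8.4, 3.3; M̄R̄ = 36.1000 / 8 = 4.5125
UCL = X̄ + 3·M̄R̄/d₂ = 328.7000 + 3 × 4.5125 / 1.128 = 340.7013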